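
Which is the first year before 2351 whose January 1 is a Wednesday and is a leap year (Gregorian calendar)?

2336

Jan 1 advances by 2 weekdays after a leap year and by 1 after a common year.
2351: Jan 1 is Monday.
2350: Sunday
2349: Saturday
2348: Thursday (leap)
2347: Wednesday
2346: Tuesday
2345: Monday
2344: Saturday (leap)
2343: Friday
2342: Thursday
2341: Wednesday
2340: Monday (leap)
2339: Sunday
2338: Saturday
2337: Friday
2336: Wednesday (leap)
2336 begins on a Wednesday and is a leap year.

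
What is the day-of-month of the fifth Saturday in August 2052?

August 1, 2052 is a Thursday, so the first Saturday is the 3rd.
The fifth Saturday is 3 + 28 = 31.

31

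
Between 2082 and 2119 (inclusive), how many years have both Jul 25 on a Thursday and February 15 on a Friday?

4

Check each year's weekday for Jul 25 and February 15:
  2082: Sat/Sun  2083: Sun/Mon  2084: Tue/Tue  2085: Wed/Thu  2086: Thu/Fri ✓  2087: Fri/Sat  2088: Sun/Sun  2089: Mon/Tue  2090: Tue/Wed  2091: Wed/Thu  2092: Fri/Fri  2093: Sat/Sun  2094: Sun/Mon  2095: Mon/Tue  …(10 more)…  2106: Sun/Mon  2107: Mon/Tue  2108: Wed/Wed  2109: Thu/Fri ✓  2110: Fri/Sat  2111: Sat/Sun  2112: Mon/Mon  2113: Tue/Wed  2114: Wed/Thu  2115: Thu/Fri ✓  2116: Sat/Sat  2117: Sun/Mon  2118: Mon/Tue  2119: Tue/Wed
Both conditions hold in: 2086, 2097, 2109, 2115 — 4.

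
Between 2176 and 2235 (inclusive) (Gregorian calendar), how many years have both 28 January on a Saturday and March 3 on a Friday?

5

Check each year's weekday for 28 January and March 3:
  2176: Sun/Sun  2177: Tue/Mon  2178: Wed/Tue  2179: Thu/Wed  2180: Fri/Fri  2181: Sun/Sat  2182: Mon/Sun  2183: Tue/Mon  2184: Wed/Wed  2185: Fri/Thu  2186: Sat/Fri ✓  2187: Sun/Sat  2188: Mon/Mon  2189: Wed/Tue  …(32 more)…  2222: Mon/Sun  2223: Tue/Mon  2224: Wed/Wed  2225: Fri/Thu  2226: Sat/Fri ✓  2227: Sun/Sat  2228: Mon/Mon  2229: Wed/Tue  2230: Thu/Wed  2231: Fri/Thu  2232: Sat/Sat  2233: Mon/Sun  2234: Tue/Mon  2235: Wed/Tue
Both conditions hold in: 2186, 2197, 2209, 2215, 2226 — 5.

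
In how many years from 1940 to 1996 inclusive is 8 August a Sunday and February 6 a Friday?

Check each year's weekday for 8 August and February 6:
  1940: Thu/Tue  1941: Fri/Thu  1942: Sat/Fri  1943: Sun/Sat  1944: Tue/Sun  1945: Wed/Tue  1946: Thu/Wed  1947: Fri/Thu  1948: Sun/Fri ✓  1949: Mon/Sun  1950: Tue/Mon  1951: Wed/Tue  1952: Fri/Wed  1953: Sat/Fri  …(29 more)…  1983: Mon/Sun  1984: Wed/Mon  1985: Thu/Wed  1986: Fri/Thu  1987: Sat/Fri  1988: Mon/Sat  1989: Tue/Mon  1990: Wed/Tue  1991: Thu/Wed  1992: Sat/Thu  1993: Sun/Sat  1994: Mon/Sun  1995: Tue/Mon  1996: Thu/Tue
Both conditions hold in: 1948, 1976 — 2.

2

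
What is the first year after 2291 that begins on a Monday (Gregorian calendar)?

2294

Jan 1 advances by 2 weekdays after a leap year and by 1 after a common year.
2291: Jan 1 is Thursday.
2292: Friday (leap)
2293: Sunday
2294: Monday
2294 begins on a Monday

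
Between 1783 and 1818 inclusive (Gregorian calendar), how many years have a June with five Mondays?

June has 30 days; it has five Mondays when Monday falls among the first (month-length − 28) days — i.e. when June 1 is one of Monday/Sunday.
June 1 by year: 1783:Sun✓ 1784:Tue 1785:Wed 1786:Thu 1787:Fri 1788:Sun✓ 1789:Mon✓ 1790:Tue 1791:Wed 1792:Fri 1793:Sat 1794:Sun✓ 1795:Mon✓ 1796:Wed 1797:Thu …(6 more)… 1804:Fri 1805:Sat 1806:Sun✓ 1807:Mon✓ 1808:Wed 1809:Thu 1810:Fri 1811:Sat 1812:Mon✓ 1813:Tue 1814:Wed 1815:Thu 1816:Sat 1817:Sun✓ 1818:Mon✓
Years with five Mondays: 1783, 1788, 1789, 1794, 1795, 1800, 1801, 1806, 1807, 1812, 1817, 1818 → 12.

12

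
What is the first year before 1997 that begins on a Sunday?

Jan 1 advances by 2 weekdays after a leap year and by 1 after a common year.
1997: Jan 1 is Wednesday.
1996: Monday (leap)
1995: Sunday
1995 begins on a Sunday

1995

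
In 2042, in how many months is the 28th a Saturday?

Check the 28th of each month of 2042: Jan 28: Tue, Feb 28: Fri, Mar 28: Fri, Apr 28: Mon, May 28: Wed, Jun 28: Sat, Jul 28: Mon, Aug 28: Thu, Sep 28: Sun, Oct 28: Tue, Nov 28: Fri, Dec 28: Sun.
Saturday occurs in June — 1 month.

1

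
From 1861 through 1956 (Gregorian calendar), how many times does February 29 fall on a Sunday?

Leap years in 1861–1956: 23 of them.
Feb 29 weekday advances by 5 (mod 7) from one leap year to the next four years later (or differs when a century non-leap intervenes).
Leap-day weekdays: 1864:Mon 1868:Sat 1872:Thu 1876:Tue 1880:Sun✓ 1884:Fri 1888:Wed 1892:Mon 1896:Sat 1904:Mon 1908:Sat 1912:Thu 1916:Tue 1920:Sun✓ 1924:Fri 1928:Wed 1932:Mon 1936:Sat 1940:Thu 1944:Tue 1948:Sun✓ 1952:Fri 1956:Wed
Sunday: 1880, 1920, 1948 → 3.

3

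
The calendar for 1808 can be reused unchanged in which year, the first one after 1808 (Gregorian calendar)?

Two years share a calendar iff Jan 1 falls on the same weekday and both are leap or both are common. 1808: Jan 1 is Friday, leap year.
1809: Jan 1 Sunday, common
1810: Jan 1 Monday, common
1811: Jan 1 Tuesday, common
1812: Jan 1 Wednesday, leap
1813: Jan 1 Friday, common
1814: Jan 1 Saturday, common
1815: Jan 1 Sunday, common
1816: Jan 1 Monday, leap
1817: Jan 1 Wednesday, common
1818: Jan 1 Thursday, common
1819: Jan 1 Friday, common
1820: Jan 1 Saturday, leap
1821: Jan 1 Monday, common
1822: Jan 1 Tuesday, common
1823: Jan 1 Wednesday, common
1824: Jan 1 Thursday, leap
1825: Jan 1 Saturday, common
1826: Jan 1 Sunday, common
1827: Jan 1 Monday, common
1828: Jan 1 Tuesday, leap
1829: Jan 1 Thursday, common
1830: Jan 1 Friday, common
1831: Jan 1 Saturday, common
1832: Jan 1 Sunday, leap
1833: Jan 1 Tuesday, common
1834: Jan 1 Wednesday, common
1835: Jan 1 Thursday, common
1836: Jan 1 Friday, leap
1836 matches on both conditions.

1836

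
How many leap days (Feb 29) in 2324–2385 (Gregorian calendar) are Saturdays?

Leap years in 2324–2385: 16 of them.
Feb 29 weekday advances by 5 (mod 7) from one leap year to the next four years later (or differs when a century non-leap intervenes).
Leap-day weekdays: 2324:Fri 2328:Wed 2332:Mon 2336:Sat✓ 2340:Thu 2344:Tue 2348:Sun 2352:Fri 2356:Wed 2360:Mon 2364:Sat✓ 2368:Thu 2372:Tue 2376:Sun 2380:Fri 2384:Wed
Saturday: 2336, 2364 → 2.

2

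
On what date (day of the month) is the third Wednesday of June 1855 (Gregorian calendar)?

20

June 1, 1855 is a Friday, so the first Wednesday is the 6th.
The third Wednesday is 6 + 14 = 20.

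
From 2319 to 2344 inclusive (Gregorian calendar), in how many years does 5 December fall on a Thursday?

3

Track 5 December's weekday year by year (advancing +1, or +2 across a Feb 29):
  2319: Fri  2320: Sun (+2)  2321: Mon (+1)  2322: Tue (+1)  2323: Wed (+1)
  2324: Fri (+2)  2325: Sat (+1)  2326: Sun (+1)  2327: Mon (+1)  2328: Wed (+2)
  2329: Thu (+1) ✓  2330: Fri (+1)  2331: Sat (+1)  2332: Mon (+2)  2333: Tue (+1)
  2334: Wed (+1)  2335: Thu (+1) ✓  2336: Sat (+2)  2337: Sun (+1)  2338: Mon (+1)
  2339: Tue (+1)  2340: Thu (+2) ✓  2341: Fri (+1)  2342: Sat (+1)  2343: Sun (+1)
  2344: Tue (+2)
Thursday years: 2329, 2335, 2340 — 3 in total.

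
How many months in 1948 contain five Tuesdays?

A month of length L has five Tuesdays iff its first Tuesday is on day ≤ L−28 (so day 1–3 in a 31-day month, 1–2 in a 30-day month, day 1 in a leap February).
Checking each month of 1948: Jan starts Thu (31d); Feb starts Sun (29d); Mar starts Mon (31d) ✓; Apr starts Thu (30d); May starts Sat (31d); Jun starts Tue (30d) ✓; Jul starts Thu (31d); Aug starts Sun (31d) ✓; Sep starts Wed (30d); Oct starts Fri (31d); Nov starts Mon (30d) ✓; Dec starts Wed (31d).
Five-Tuesday months: March, June, August, November → 4.

4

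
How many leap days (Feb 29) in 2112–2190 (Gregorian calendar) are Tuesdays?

Leap years in 2112–2190: 20 of them.
Feb 29 weekday advances by 5 (mod 7) from one leap year to the next four years later (or differs when a century non-leap intervenes).
Leap-day weekdays: 2112:Mon 2116:Sat 2120:Thu 2124:Tue✓ 2128:Sun 2132:Fri 2136:Wed 2140:Mon 2144:Sat 2148:Thu 2152:Tue✓ 2156:Sun 2160:Fri 2164:Wed 2168:Mon 2172:Sat 2176:Thu 2180:Tue✓ 2184:Sun 2188:Fri
Tuesday: 2124, 2152, 2180 → 3.

3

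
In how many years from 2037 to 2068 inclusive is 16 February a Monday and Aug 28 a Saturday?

1

Check each year's weekday for 16 February and Aug 28:
  2037: Mon/Fri  2038: Tue/Sat  2039: Wed/Sun  2040: Thu/Tue  2041: Sat/Wed  2042: Sun/Thu  2043: Mon/Fri  2044: Tue/Sun  2045: Thu/Mon  2046: Fri/Tue  2047: Sat/Wed  2048: Sun/Fri  2049: Tue/Sat  2050: Wed/Sun  …(4 more)…  2055: Tue/Sat  2056: Wed/Mon  2057: Fri/Tue  2058: Sat/Wed  2059: Sun/Thu  2060: Mon/Sat ✓  2061: Wed/Sun  2062: Thu/Mon  2063: Fri/Tue  2064: Sat/Thu  2065: Mon/Fri  2066: Tue/Sat  2067: Wed/Sun  2068: Thu/Tue
Both conditions hold in: 2060 — 1.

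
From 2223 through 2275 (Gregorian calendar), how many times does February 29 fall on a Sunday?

Leap years in 2223–2275: 13 of them.
Feb 29 weekday advances by 5 (mod 7) from one leap year to the next four years later (or differs when a century non-leap intervenes).
Leap-day weekdays: 2224:Sun✓ 2228:Fri 2232:Wed 2236:Mon 2240:Sat 2244:Thu 2248:Tue 2252:Sun✓ 2256:Fri 2260:Wed 2264:Mon 2268:Sat 2272:Thu
Sunday: 2224, 2252 → 2.

2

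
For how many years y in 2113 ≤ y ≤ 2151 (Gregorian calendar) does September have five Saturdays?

September has 30 days; it has five Saturdays when Saturday falls among the first (month-length − 28) days — i.e. when September 1 is one of Saturday/Friday.
September 1 by year: 2113:Fri✓ 2114:Sat✓ 2115:Sun 2116:Tue 2117:Wed 2118:Thu 2119:Fri✓ 2120:Sun 2121:Mon 2122:Tue 2123:Wed 2124:Fri✓ 2125:Sat✓ 2126:Sun 2127:Mon …(9 more)… 2137:Sun 2138:Mon 2139:Tue 2140:Thu 2141:Fri✓ 2142:Sat✓ 2143:Sun 2144:Tue 2145:Wed 2146:Thu 2147:Fri✓ 2148:Sun 2149:Mon 2150:Tue 2151:Wed
Years with five Saturdays: 2113, 2114, 2119, 2124, 2125, 2130, 2131, 2136, 2141, 2142, 2147 → 11.

11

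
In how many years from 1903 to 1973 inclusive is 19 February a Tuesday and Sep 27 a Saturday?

2

Check each year's weekday for 19 February and Sep 27:
  1903: Thu/Sun  1904: Fri/Tue  1905: Sun/Wed  1906: Mon/Thu  1907: Tue/Fri  1908: Wed/Sun  1909: Fri/Mon  1910: Sat/Tue  1911: Sun/Wed  1912: Mon/Fri  1913: Wed/Sat  1914: Thu/Sun  1915: Fri/Mon  1916: Sat/Wed  …(43 more)…  1960: Fri/Tue  1961: Sun/Wed  1962: Mon/Thu  1963: Tue/Fri  1964: Wed/Sun  1965: Fri/Mon  1966: Sat/Tue  1967: Sun/Wed  1968: Mon/Fri  1969: Wed/Sat  1970: Thu/Sun  1971: Fri/Mon  1972: Sat/Wed  1973: Mon/Thu
Both conditions hold in: 1924, 1952 — 2.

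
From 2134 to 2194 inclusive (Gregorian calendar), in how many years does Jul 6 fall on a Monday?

Track Jul 6's weekday year by year (advancing +1, or +2 across a Feb 29):
  2134: Tue  2135: Wed (+1)  2136: Fri (+2)  2137: Sat (+1)  2138: Sun (+1)
  2139: Mon (+1) ✓  2140: Wed (+2)  2141: Thu (+1)  2142: Fri (+1)  2143: Sat (+1)
  2144: Mon (+2) ✓  2145: Tue (+1)  2146: Wed (+1)  2147: Thu (+1)  … (33 more years) …
  2181: Fri (+1)  2182: Sat (+1)  2183: Sun (+1)  2184: Tue (+2)  2185: Wed (+1)
  2186: Thu (+1)  2187: Fri (+1)  2188: Sun (+2)  2189: Mon (+1) ✓  2190: Tue (+1)
  2191: Wed (+1)  2192: Fri (+2)  2193: Sat (+1)  2194: Sun (+1)
Monday years: 2139, 2144, 2150, 2161, 2167, 2172, 2178, 2189 — 8 in total.

8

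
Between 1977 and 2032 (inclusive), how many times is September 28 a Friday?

Track September 28's weekday year by year (advancing +1, or +2 across a Feb 29):
  1977: Wed  1978: Thu (+1)  1979: Fri (+1) ✓  1980: Sun (+2)  1981: Mon (+1)
  1982: Tue (+1)  1983: Wed (+1)  1984: Fri (+2) ✓  1985: Sat (+1)  1986: Sun (+1)
  1987: Mon (+1)  1988: Wed (+2)  1989: Thu (+1)  1990: Fri (+1) ✓  … (28 more years) …
  2019: Sat (+1)  2020: Mon (+2)  2021: Tue (+1)  2022: Wed (+1)  2023: Thu (+1)
  2024: Sat (+2)  2025: Sun (+1)  2026: Mon (+1)  2027: Tue (+1)  2028: Thu (+2)
  2029: Fri (+1) ✓  2030: Sat (+1)  2031: Sun (+1)  2032: Tue (+2)
Friday years: 1979, 1984, 1990, 2001, 2007, 2012, 2018, 2029 — 8 in total.

8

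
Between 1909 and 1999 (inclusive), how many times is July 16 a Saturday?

13

Track July 16's weekday year by year (advancing +1, or +2 across a Feb 29):
  1909: Fri  1910: Sat (+1) ✓  1911: Sun (+1)  1912: Tue (+2)  1913: Wed (+1)
  1914: Thu (+1)  1915: Fri (+1)  1916: Sun (+2)  1917: Mon (+1)  1918: Tue (+1)
  1919: Wed (+1)  1920: Fri (+2)  1921: Sat (+1) ✓  1922: Sun (+1)  … (63 more years) …
  1986: Wed (+1)  1987: Thu (+1)  1988: Sat (+2) ✓  1989: Sun (+1)  1990: Mon (+1)
  1991: Tue (+1)  1992: Thu (+2)  1993: Fri (+1)  1994: Sat (+1) ✓  1995: Sun (+1)
  1996: Tue (+2)  1997: Wed (+1)  1998: Thu (+1)  1999: Fri (+1)
Saturday years: 1910, 1921, 1927, 1932, 1938, 1949, 1955, 1960, 1966, 1977, 1983, 1988, 1994 — 13 in total.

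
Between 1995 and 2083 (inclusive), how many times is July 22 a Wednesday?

13

Track July 22's weekday year by year (advancing +1, or +2 across a Feb 29):
  1995: Sat  1996: Mon (+2)  1997: Tue (+1)  1998: Wed (+1) ✓  1999: Thu (+1)
  2000: Sat (+2)  2001: Sun (+1)  2002: Mon (+1)  2003: Tue (+1)  2004: Thu (+2)
  2005: Fri (+1)  2006: Sat (+1)  2007: Sun (+1)  2008: Tue (+2)  … (61 more years) …
  2070: Tue (+1)  2071: Wed (+1) ✓  2072: Fri (+2)  2073: Sat (+1)  2074: Sun (+1)
  2075: Mon (+1)  2076: Wed (+2) ✓  2077: Thu (+1)  2078: Fri (+1)  2079: Sat (+1)
  2080: Mon (+2)  2081: Tue (+1)  2082: Wed (+1) ✓  2083: Thu (+1)
Wednesday years: 1998, 2009, 2015, 2020, 2026, 2037, 2043, 2048, 2054, 2065, 2071, 2076, 2082 — 13 in total.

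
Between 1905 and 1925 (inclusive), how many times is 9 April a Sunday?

Track 9 April's weekday year by year (advancing +1, or +2 across a Feb 29):
  1905: Sun ✓  1906: Mon (+1)  1907: Tue (+1)  1908: Thu (+2)  1909: Fri (+1)
  1910: Sat (+1)  1911: Sun (+1) ✓  1912: Tue (+2)  1913: Wed (+1)  1914: Thu (+1)
  1915: Fri (+1)  1916: Sun (+2) ✓  1917: Mon (+1)  1918: Tue (+1)  1919: Wed (+1)
  1920: Fri (+2)  1921: Sat (+1)  1922: Sun (+1) ✓  1923: Mon (+1)  1924: Wed (+2)
  1925: Thu (+1)
Sunday years: 1905, 1911, 1916, 1922 — 4 in total.

4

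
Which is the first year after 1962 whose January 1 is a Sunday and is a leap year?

1984

Jan 1 advances by 2 weekdays after a leap year and by 1 after a common year.
1962: Jan 1 is Monday.
1963: Tuesday
1964: Wednesday (leap)
1965: Friday
1966: Saturday
1967: Sunday
1968: Monday (leap)
1969: Wednesday
1970: Thursday
1971: Friday
1972: Saturday (leap)
1973: Monday
1974: Tuesday
1975: Wednesday
1976: Thursday (leap)
1977: Saturday
1978: Sunday
1979: Monday
1980: Tuesday (leap)
1981: Thursday
1982: Friday
1983: Saturday
1984: Sunday (leap)
1984 begins on a Sunday and is a leap year.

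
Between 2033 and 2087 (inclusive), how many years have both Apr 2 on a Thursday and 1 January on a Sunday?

Check each year's weekday for Apr 2 and 1 January:
  2033: Sat/Sat  2034: Sun/Sun  2035: Mon/Mon  2036: Wed/Tue  2037: Thu/Thu  2038: Fri/Fri  2039: Sat/Sat  2040: Mon/Sun  2041: Tue/Tue  2042: Wed/Wed  2043: Thu/Thu  2044: Sat/Fri  2045: Sun/Sun  2046: Mon/Mon  …(27 more)…  2074: Mon/Mon  2075: Tue/Tue  2076: Thu/Wed  2077: Fri/Fri  2078: Sat/Sat  2079: Sun/Sun  2080: Tue/Mon  2081: Wed/Wed  2082: Thu/Thu  2083: Fri/Fri  2084: Sun/Sat  2085: Mon/Mon  2086: Tue/Tue  2087: Wed/Wed
Both conditions hold in: no year — 0.

0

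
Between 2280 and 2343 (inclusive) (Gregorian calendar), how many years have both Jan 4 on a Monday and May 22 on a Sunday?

Check each year's weekday for Jan 4 and May 22:
  2280: Sun/Sat  2281: Tue/Sun  2282: Wed/Mon  2283: Thu/Tue  2284: Fri/Thu  2285: Sun/Fri  2286: Mon/Sat  2287: Tue/Sun  2288: Wed/Tue  2289: Fri/Wed  2290: Sat/Thu  2291: Sun/Fri  2292: Mon/Sun ✓  2293: Wed/Mon  …(36 more)…  2330: Sat/Thu  2331: Sun/Fri  2332: Mon/Sun ✓  2333: Wed/Mon  2334: Thu/Tue  2335: Fri/Wed  2336: Sat/Fri  2337: Mon/Sat  2338: Tue/Sun  2339: Wed/Mon  2340: Thu/Wed  2341: Sat/Thu  2342: Sun/Fri  2343: Mon/Sat
Both conditions hold in: 2292, 2304, 2332 — 3.

3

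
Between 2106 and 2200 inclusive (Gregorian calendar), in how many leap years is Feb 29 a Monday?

4

Leap years in 2106–2200: 23 of them.
Feb 29 weekday advances by 5 (mod 7) from one leap year to the next four years later (or differs when a century non-leap intervenes).
Leap-day weekdays: 2108:Wed 2112:Mon✓ 2116:Sat 2120:Thu 2124:Tue 2128:Sun 2132:Fri 2136:Wed 2140:Mon✓ 2144:Sat 2148:Thu 2152:Tue 2156:Sun 2160:Fri 2164:Wed 2168:Mon✓ 2172:Sat 2176:Thu 2180:Tue 2184:Sun 2188:Fri 2192:Wed 2196:Mon✓
Monday: 2112, 2140, 2168, 2196 → 4.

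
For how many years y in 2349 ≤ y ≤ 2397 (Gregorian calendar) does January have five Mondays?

January has 31 days; it has five Mondays when Monday falls among the first (month-length − 28) days — i.e. when January 1 is one of Monday/Sunday/Saturday.
January 1 by year: 2349:Sat✓ 2350:Sun✓ 2351:Mon✓ 2352:Tue 2353:Thu 2354:Fri 2355:Sat✓ 2356:Sun✓ 2357:Tue 2358:Wed 2359:Thu 2360:Fri 2361:Sun✓ 2362:Mon✓ 2363:Tue …(19 more)… 2383:Sat✓ 2384:Sun✓ 2385:Tue 2386:Wed 2387:Thu 2388:Fri 2389:Sun✓ 2390:Mon✓ 2391:Tue 2392:Wed 2393:Fri 2394:Sat✓ 2395:Sun✓ 2396:Mon✓ 2397:Wed
Years with five Mondays: 2349, 2350, 2351, 2355, 2356, 2361, 2362, 2366, 2367, 2368, 2372, 2373, 2377, 2378, 2379, 2383, 2384, 2389, 2390, 2394, 2395, 2396 → 22.

22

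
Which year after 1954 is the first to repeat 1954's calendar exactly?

Two years share a calendar iff Jan 1 falls on the same weekday and both are leap or both are common. 1954: Jan 1 is Friday, common year.
1955: Jan 1 Saturday, common
1956: Jan 1 Sunday, leap
1957: Jan 1 Tuesday, common
1958: Jan 1 Wednesday, common
1959: Jan 1 Thursday, common
1960: Jan 1 Friday, leap
1961: Jan 1 Sunday, common
1962: Jan 1 Monday, common
1963: Jan 1 Tuesday, common
1964: Jan 1 Wednesday, leap
1965: Jan 1 Friday, common
1965 matches on both conditions.

1965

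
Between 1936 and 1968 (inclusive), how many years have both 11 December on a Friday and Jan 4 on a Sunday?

Check each year's weekday for 11 December and Jan 4:
  1936: Fri/Sat  1937: Sat/Mon  1938: Sun/Tue  1939: Mon/Wed  1940: Wed/Thu  1941: Thu/Sat  1942: Fri/Sun ✓  1943: Sat/Mon  1944: Mon/Tue  1945: Tue/Thu  1946: Wed/Fri  1947: Thu/Sat  1948: Sat/Sun  1949: Sun/Tue  …(5 more)…  1955: Sun/Tue  1956: Tue/Wed  1957: Wed/Fri  1958: Thu/Sat  1959: Fri/Sun ✓  1960: Sun/Mon  1961: Mon/Wed  1962: Tue/Thu  1963: Wed/Fri  1964: Fri/Sat  1965: Sat/Mon  1966: Sun/Tue  1967: Mon/Wed  1968: Wed/Thu
Both conditions hold in: 1942, 1953, 1959 — 3.

3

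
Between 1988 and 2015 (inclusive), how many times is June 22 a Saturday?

4

Track June 22's weekday year by year (advancing +1, or +2 across a Feb 29):
  1988: Wed  1989: Thu (+1)  1990: Fri (+1)  1991: Sat (+1) ✓  1992: Mon (+2)
  1993: Tue (+1)  1994: Wed (+1)  1995: Thu (+1)  1996: Sat (+2) ✓  1997: Sun (+1)
  1998: Mon (+1)  1999: Tue (+1)  2000: Thu (+2)  2001: Fri (+1)  2002: Sat (+1) ✓
  2003: Sun (+1)  2004: Tue (+2)  2005: Wed (+1)  2006: Thu (+1)  2007: Fri (+1)
  2008: Sun (+2)  2009: Mon (+1)  2010: Tue (+1)  2011: Wed (+1)  2012: Fri (+2)
  2013: Sat (+1) ✓  2014: Sun (+1)  2015: Mon (+1)
Saturday years: 1991, 1996, 2002, 2013 — 4 in total.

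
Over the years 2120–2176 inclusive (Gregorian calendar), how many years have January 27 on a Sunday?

8

Track January 27's weekday year by year (advancing +1, or +2 across a Feb 29):
  2120: Sat  2121: Mon (+2)  2122: Tue (+1)  2123: Wed (+1)  2124: Thu (+1)
  2125: Sat (+2)  2126: Sun (+1) ✓  2127: Mon (+1)  2128: Tue (+1)  2129: Thu (+2)
  2130: Fri (+1)  2131: Sat (+1)  2132: Sun (+1) ✓  2133: Tue (+2)  … (29 more years) …
  2163: Thu (+1)  2164: Fri (+1)  2165: Sun (+2) ✓  2166: Mon (+1)  2167: Tue (+1)
  2168: Wed (+1)  2169: Fri (+2)  2170: Sat (+1)  2171: Sun (+1) ✓  2172: Mon (+1)
  2173: Wed (+2)  2174: Thu (+1)  2175: Fri (+1)  2176: Sat (+1)
Sunday years: 2126, 2132, 2137, 2143, 2154, 2160, 2165, 2171 — 8 in total.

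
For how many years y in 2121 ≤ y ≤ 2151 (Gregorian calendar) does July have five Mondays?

12

July has 31 days; it has five Mondays when Monday falls among the first (month-length − 28) days — i.e. when July 1 is one of Monday/Sunday/Saturday.
July 1 by year: 2121:Tue 2122:Wed 2123:Thu 2124:Sat✓ 2125:Sun✓ 2126:Mon✓ 2127:Tue 2128:Thu 2129:Fri 2130:Sat✓ 2131:Sun✓ 2132:Tue 2133:Wed 2134:Thu 2135:Fri 2136:Sun✓ 2137:Mon✓ 2138:Tue 2139:Wed 2140:Fri 2141:Sat✓ 2142:Sun✓ 2143:Mon✓ 2144:Wed 2145:Thu 2146:Fri 2147:Sat✓ 2148:Mon✓ 2149:Tue 2150:Wed 2151:Thu
Years with five Mondays: 2124, 2125, 2126, 2130, 2131, 2136, 2137, 2141, 2142, 2143, 2147, 2148 → 12.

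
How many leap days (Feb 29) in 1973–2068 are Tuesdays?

Leap years in 1973–2068: 24 of them.
Feb 29 weekday advances by 5 (mod 7) from one leap year to the next four years later (or differs when a century non-leap intervenes).
Leap-day weekdays: 1976:Sun 1980:Fri 1984:Wed 1988:Mon 1992:Sat 1996:Thu 2000:Tue✓ 2004:Sun 2008:Fri 2012:Wed 2016:Mon 2020:Sat 2024:Thu 2028:Tue✓ 2032:Sun 2036:Fri 2040:Wed 2044:Mon 2048:Sat 2052:Thu 2056:Tue✓ 2060:Sun 2064:Fri 2068:Wed
Tuesday: 2000, 2028, 2056 → 3.

3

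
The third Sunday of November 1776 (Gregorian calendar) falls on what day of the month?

November 1, 1776 is a Friday, so the first Sunday is the 3rd.
The third Sunday is 3 + 14 = 17.

17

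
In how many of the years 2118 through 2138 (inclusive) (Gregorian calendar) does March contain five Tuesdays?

8

March has 31 days; it has five Tuesdays when Tuesday falls among the first (month-length − 28) days — i.e. when March 1 is one of Tuesday/Monday/Sunday.
March 1 by year: 2118:Tue✓ 2119:Wed 2120:Fri 2121:Sat 2122:Sun✓ 2123:Mon✓ 2124:Wed 2125:Thu 2126:Fri 2127:Sat 2128:Mon✓ 2129:Tue✓ 2130:Wed 2131:Thu 2132:Sat 2133:Sun✓ 2134:Mon✓ 2135:Tue✓ 2136:Thu 2137:Fri 2138:Sat
Years with five Tuesdays: 2118, 2122, 2123, 2128, 2129, 2133, 2134, 2135 → 8.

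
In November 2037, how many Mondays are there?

November 2037 has 30 days and begins on Sunday.
The first Monday is November 2.
Mondays fall on 2, 9, 16, 23, 30 — that's 5.

5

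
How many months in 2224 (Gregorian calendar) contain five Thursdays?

A month of length L has five Thursdays iff its first Thursday is on day ≤ L−28 (so day 1–3 in a 31-day month, 1–2 in a 30-day month, day 1 in a leap February).
Checking each month of 2224: Jan starts Thu (31d) ✓; Feb starts Sun (29d); Mar starts Mon (31d); Apr starts Thu (30d) ✓; May starts Sat (31d); Jun starts Tue (30d); Jul starts Thu (31d) ✓; Aug starts Sun (31d); Sep starts Wed (30d) ✓; Oct starts Fri (31d); Nov starts Mon (30d); Dec starts Wed (31d) ✓.
Five-Thursday months: January, April, July, September, December → 5.

5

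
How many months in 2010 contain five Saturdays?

4

A month of length L has five Saturdays iff its first Saturday is on day ≤ L−28 (so day 1–3 in a 31-day month, 1–2 in a 30-day month, day 1 in a leap February).
Checking each month of 2010: Jan starts Fri (31d) ✓; Feb starts Mon (28d); Mar starts Mon (31d); Apr starts Thu (30d); May starts Sat (31d) ✓; Jun starts Tue (30d); Jul starts Thu (31d) ✓; Aug starts Sun (31d); Sep starts Wed (30d); Oct starts Fri (31d) ✓; Nov starts Mon (30d); Dec starts Wed (31d).
Five-Saturday months: January, May, July, October → 4.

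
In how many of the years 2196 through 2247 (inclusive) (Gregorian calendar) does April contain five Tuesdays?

15

April has 30 days; it has five Tuesdays when Tuesday falls among the first (month-length − 28) days — i.e. when April 1 is one of Tuesday/Monday.
April 1 by year: 2196:Fri 2197:Sat 2198:Sun 2199:Mon✓ 2200:Tue✓ 2201:Wed 2202:Thu 2203:Fri 2204:Sun 2205:Mon✓ 2206:Tue✓ 2207:Wed 2208:Fri 2209:Sat 2210:Sun …(22 more)… 2233:Mon✓ 2234:Tue✓ 2235:Wed 2236:Fri 2237:Sat 2238:Sun 2239:Mon✓ 2240:Wed 2241:Thu 2242:Fri 2243:Sat 2244:Mon✓ 2245:Tue✓ 2246:Wed 2247:Thu
Years with five Tuesdays: 2199, 2200, 2205, 2206, 2211, 2216, 2217, 2222, 2223, 2228, 2233, 2234, 2239, 2244, 2245 → 15.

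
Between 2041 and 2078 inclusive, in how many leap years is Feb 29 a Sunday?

1

Leap years in 2041–2078: 9 of them.
Feb 29 weekday advances by 5 (mod 7) from one leap year to the next four years later (or differs when a century non-leap intervenes).
Leap-day weekdays: 2044:Mon 2048:Sat 2052:Thu 2056:Tue 2060:Sun✓ 2064:Fri 2068:Wed 2072:Mon 2076:Sat
Sunday: 2060 → 1.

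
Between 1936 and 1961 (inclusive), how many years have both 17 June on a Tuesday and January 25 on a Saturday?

3

Check each year's weekday for 17 June and January 25:
  1936: Wed/Sat  1937: Thu/Mon  1938: Fri/Tue  1939: Sat/Wed  1940: Mon/Thu  1941: Tue/Sat ✓  1942: Wed/Sun  1943: Thu/Mon  1944: Sat/Tue  1945: Sun/Thu  1946: Mon/Fri  1947: Tue/Sat ✓  1948: Thu/Sun  1949: Fri/Tue  1950: Sat/Wed  1951: Sun/Thu  1952: Tue/Fri  1953: Wed/Sun  1954: Thu/Mon  1955: Fri/Tue  1956: Sun/Wed  1957: Mon/Fri  1958: Tue/Sat ✓  1959: Wed/Sun  1960: Fri/Mon  1961: Sat/Wed
Both conditions hold in: 1941, 1947, 1958 — 3.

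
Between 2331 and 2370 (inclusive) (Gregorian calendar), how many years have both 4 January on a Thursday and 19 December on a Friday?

Check each year's weekday for 4 January and 19 December:
  2331: Sun/Sat  2332: Mon/Mon  2333: Wed/Tue  2334: Thu/Wed  2335: Fri/Thu  2336: Sat/Sat  2337: Mon/Sun  2338: Tue/Mon  2339: Wed/Tue  2340: Thu/Thu  2341: Sat/Fri  2342: Sun/Sat  2343: Mon/Sun  2344: Tue/Tue  …(12 more)…  2357: Fri/Thu  2358: Sat/Fri  2359: Sun/Sat  2360: Mon/Mon  2361: Wed/Tue  2362: Thu/Wed  2363: Fri/Thu  2364: Sat/Sat  2365: Mon/Sun  2366: Tue/Mon  2367: Wed/Tue  2368: Thu/Thu  2369: Sat/Fri  2370: Sun/Sat
Both conditions hold in: no year — 0.

0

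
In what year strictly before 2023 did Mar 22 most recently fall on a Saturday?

2014

From one year to the next, a fixed date's weekday advances by 1, or by 2 when a Feb 29 lies between the two dates.
2023: March 22 is Wednesday.
2022: Tuesday (−1)
2021: Monday (−1)
2020: Sunday (−1)
2019: Friday (−2)
2018: Thursday (−1)
2017: Wednesday (−1)
2016: Tuesday (−1)
2015: Sunday (−2)
2014: Saturday (−1)
Mar 22 falls on a Saturday in 2014.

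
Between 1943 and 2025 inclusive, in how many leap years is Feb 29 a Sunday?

3

Leap years in 1943–2025: 21 of them.
Feb 29 weekday advances by 5 (mod 7) from one leap year to the next four years later (or differs when a century non-leap intervenes).
Leap-day weekdays: 1944:Tue 1948:Sun✓ 1952:Fri 1956:Wed 1960:Mon 1964:Sat 1968:Thu 1972:Tue 1976:Sun✓ 1980:Fri 1984:Wed 1988:Mon 1992:Sat 1996:Thu 2000:Tue 2004:Sun✓ 2008:Fri 2012:Wed 2016:Mon 2020:Sat 2024:Thu
Sunday: 1948, 1976, 2004 → 3.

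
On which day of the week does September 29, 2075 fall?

Sunday

January 1, 2075 is a Tuesday.
September 29 is day 272 of the year, i.e. 271 days after Jan 1.
271 mod 7 = 5, so advance 5 weekdays from Tuesday: Sunday.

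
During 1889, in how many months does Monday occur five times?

4

A month of length L has five Mondays iff its first Monday is on day ≤ L−28 (so day 1–3 in a 31-day month, 1–2 in a 30-day month, day 1 in a leap February).
Checking each month of 1889: Jan starts Tue (31d); Feb starts Fri (28d); Mar starts Fri (31d); Apr starts Mon (30d) ✓; May starts Wed (31d); Jun starts Sat (30d); Jul starts Mon (31d) ✓; Aug starts Thu (31d); Sep starts Sun (30d) ✓; Oct starts Tue (31d); Nov starts Fri (30d); Dec starts Sun (31d) ✓.
Five-Monday months: April, July, September, December → 4.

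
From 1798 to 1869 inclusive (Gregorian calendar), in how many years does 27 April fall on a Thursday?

9

Track 27 April's weekday year by year (advancing +1, or +2 across a Feb 29):
  1798: Fri  1799: Sat (+1)  1800: Sun (+1)  1801: Mon (+1)  1802: Tue (+1)
  1803: Wed (+1)  1804: Fri (+2)  1805: Sat (+1)  1806: Sun (+1)  1807: Mon (+1)
  1808: Wed (+2)  1809: Thu (+1) ✓  1810: Fri (+1)  1811: Sat (+1)  … (44 more years) …
  1856: Sun (+2)  1857: Mon (+1)  1858: Tue (+1)  1859: Wed (+1)  1860: Fri (+2)
  1861: Sat (+1)  1862: Sun (+1)  1863: Mon (+1)  1864: Wed (+2)  1865: Thu (+1) ✓
  1866: Fri (+1)  1867: Sat (+1)  1868: Mon (+2)  1869: Tue (+1)
Thursday years: 1809, 1815, 1820, 1826, 1837, 1843, 1848, 1854, 1865 — 9 in total.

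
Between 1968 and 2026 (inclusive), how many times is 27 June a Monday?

Track 27 June's weekday year by year (advancing +1, or +2 across a Feb 29):
  1968: Thu  1969: Fri (+1)  1970: Sat (+1)  1971: Sun (+1)  1972: Tue (+2)
  1973: Wed (+1)  1974: Thu (+1)  1975: Fri (+1)  1976: Sun (+2)  1977: Mon (+1) ✓
  1978: Tue (+1)  1979: Wed (+1)  1980: Fri (+2)  1981: Sat (+1)  … (31 more years) …
  2013: Thu (+1)  2014: Fri (+1)  2015: Sat (+1)  2016: Mon (+2) ✓  2017: Tue (+1)
  2018: Wed (+1)  2019: Thu (+1)  2020: Sat (+2)  2021: Sun (+1)  2022: Mon (+1) ✓
  2023: Tue (+1)  2024: Thu (+2)  2025: Fri (+1)  2026: Sat (+1)
Monday years: 1977, 1983, 1988, 1994, 2005, 2011, 2016, 2022 — 8 in total.

8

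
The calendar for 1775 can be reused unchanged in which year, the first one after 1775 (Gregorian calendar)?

Two years share a calendar iff Jan 1 falls on the same weekday and both are leap or both are common. 1775: Jan 1 is Sunday, common year.
1776: Jan 1 Monday, leap
1777: Jan 1 Wednesday, common
1778: Jan 1 Thursday, common
1779: Jan 1 Friday, common
1780: Jan 1 Saturday, leap
1781: Jan 1 Monday, common
1782: Jan 1 Tuesday, common
1783: Jan 1 Wednesday, common
1784: Jan 1 Thursday, leap
1785: Jan 1 Saturday, common
1786: Jan 1 Sunday, common
1786 matches on both conditions.

1786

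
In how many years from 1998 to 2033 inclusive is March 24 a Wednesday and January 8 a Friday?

Check each year's weekday for March 24 and January 8:
  1998: Tue/Thu  1999: Wed/Fri ✓  2000: Fri/Sat  2001: Sat/Mon  2002: Sun/Tue  2003: Mon/Wed  2004: Wed/Thu  2005: Thu/Sat  2006: Fri/Sun  2007: Sat/Mon  2008: Mon/Tue  2009: Tue/Thu  2010: Wed/Fri ✓  2011: Thu/Sat  …(8 more)…  2020: Tue/Wed  2021: Wed/Fri ✓  2022: Thu/Sat  2023: Fri/Sun  2024: Sun/Mon  2025: Mon/Wed  2026: Tue/Thu  2027: Wed/Fri ✓  2028: Fri/Sat  2029: Sat/Mon  2030: Sun/Tue  2031: Mon/Wed  2032: Wed/Thu  2033: Thu/Sat
Both conditions hold in: 1999, 2010, 2021, 2027 — 4.

4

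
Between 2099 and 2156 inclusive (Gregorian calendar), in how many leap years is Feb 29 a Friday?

2

Leap years in 2099–2156: 14 of them.
Feb 29 weekday advances by 5 (mod 7) from one leap year to the next four years later (or differs when a century non-leap intervenes).
Leap-day weekdays: 2104:Fri✓ 2108:Wed 2112:Mon 2116:Sat 2120:Thu 2124:Tue 2128:Sun 2132:Fri✓ 2136:Wed 2140:Mon 2144:Sat 2148:Thu 2152:Tue 2156:Sun
Friday: 2104, 2132 → 2.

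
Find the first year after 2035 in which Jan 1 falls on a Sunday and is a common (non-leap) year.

2045

Jan 1 advances by 2 weekdays after a leap year and by 1 after a common year.
2035: Jan 1 is Monday.
2036: Tuesday (leap)
2037: Thursday
2038: Friday
2039: Saturday
2040: Sunday (leap)
2041: Tuesday
2042: Wednesday
2043: Thursday
2044: Friday (leap)
2045: Sunday
2045 begins on a Sunday and is a common year.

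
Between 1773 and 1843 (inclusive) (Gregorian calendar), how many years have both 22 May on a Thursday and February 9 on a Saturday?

2

Check each year's weekday for 22 May and February 9:
  1773: Sat/Tue  1774: Sun/Wed  1775: Mon/Thu  1776: Wed/Fri  1777: Thu/Sun  1778: Fri/Mon  1779: Sat/Tue  1780: Mon/Wed  1781: Tue/Fri  1782: Wed/Sat  1783: Thu/Sun  1784: Sat/Mon  1785: Sun/Wed  1786: Mon/Thu  …(43 more)…  1830: Sat/Tue  1831: Sun/Wed  1832: Tue/Thu  1833: Wed/Sat  1834: Thu/Sun  1835: Fri/Mon  1836: Sun/Tue  1837: Mon/Thu  1838: Tue/Fri  1839: Wed/Sat  1840: Fri/Sun  1841: Sat/Tue  1842: Sun/Wed  1843: Mon/Thu
Both conditions hold in: 1788, 1828 — 2.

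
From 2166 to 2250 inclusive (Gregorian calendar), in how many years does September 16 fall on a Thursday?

11

Track September 16's weekday year by year (advancing +1, or +2 across a Feb 29):
  2166: Tue  2167: Wed (+1)  2168: Fri (+2)  2169: Sat (+1)  2170: Sun (+1)
  2171: Mon (+1)  2172: Wed (+2)  2173: Thu (+1) ✓  2174: Fri (+1)  2175: Sat (+1)
  2176: Mon (+2)  2177: Tue (+1)  2178: Wed (+1)  2179: Thu (+1) ✓  … (57 more years) …
  2237: Sat (+1)  2238: Sun (+1)  2239: Mon (+1)  2240: Wed (+2)  2241: Thu (+1) ✓
  2242: Fri (+1)  2243: Sat (+1)  2244: Mon (+2)  2245: Tue (+1)  2246: Wed (+1)
  2247: Thu (+1) ✓  2248: Sat (+2)  2249: Sun (+1)  2250: Mon (+1)
Thursday years: 2173, 2179, 2184, 2190, 2202, 2213, 2219, 2224, 2230, 2241, 2247 — 11 in total.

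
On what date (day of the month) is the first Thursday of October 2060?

October 1, 2060 is a Friday, so the first Thursday is the 7th.
The first Thursday is 7 + 0 = 7.

7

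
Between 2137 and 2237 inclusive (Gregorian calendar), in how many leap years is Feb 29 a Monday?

5

Leap years in 2137–2237: 24 of them.
Feb 29 weekday advances by 5 (mod 7) from one leap year to the next four years later (or differs when a century non-leap intervenes).
Leap-day weekdays: 2140:Mon✓ 2144:Sat 2148:Thu 2152:Tue 2156:Sun 2160:Fri 2164:Wed 2168:Mon✓ 2172:Sat 2176:Thu 2180:Tue 2184:Sun 2188:Fri 2192:Wed 2196:Mon✓ 2204:Wed 2208:Mon✓ 2212:Sat 2216:Thu 2220:Tue 2224:Sun 2228:Fri 2232:Wed 2236:Mon✓
Monday: 2140, 2168, 2196, 2208, 2236 → 5.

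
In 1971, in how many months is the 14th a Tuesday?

2

Check the 14th of each month of 1971: Jan 14: Thu, Feb 14: Sun, Mar 14: Sun, Apr 14: Wed, May 14: Fri, Jun 14: Mon, Jul 14: Wed, Aug 14: Sat, Sep 14: Tue, Oct 14: Thu, Nov 14: Sun, Dec 14: Tue.
Tuesday occurs in September, December — 2 months.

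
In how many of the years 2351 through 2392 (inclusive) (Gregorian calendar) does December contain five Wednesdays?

18

December has 31 days; it has five Wednesdays when Wednesday falls among the first (month-length − 28) days — i.e. when December 1 is one of Wednesday/Tuesday/Monday.
December 1 by year: 2351:Sat 2352:Mon✓ 2353:Tue✓ 2354:Wed✓ 2355:Thu 2356:Sat 2357:Sun 2358:Mon✓ 2359:Tue✓ 2360:Thu 2361:Fri 2362:Sat 2363:Sun 2364:Tue✓ 2365:Wed✓ …(12 more)… 2378:Fri 2379:Sat 2380:Mon✓ 2381:Tue✓ 2382:Wed✓ 2383:Thu 2384:Sat 2385:Sun 2386:Mon✓ 2387:Tue✓ 2388:Thu 2389:Fri 2390:Sat 2391:Sun 2392:Tue✓
Years with five Wednesdays: 2352, 2353, 2354, 2358, 2359, 2364, 2365, 2369, 2370, 2371, 2375, 2376, 2380, 2381, 2382, 2386, 2387, 2392 → 18.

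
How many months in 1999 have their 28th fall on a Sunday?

Check the 28th of each month of 1999: Jan 28: Thu, Feb 28: Sun, Mar 28: Sun, Apr 28: Wed, May 28: Fri, Jun 28: Mon, Jul 28: Wed, Aug 28: Sat, Sep 28: Tue, Oct 28: Thu, Nov 28: Sun, Dec 28: Tue.
Sunday occurs in February, March, November — 3 months.

3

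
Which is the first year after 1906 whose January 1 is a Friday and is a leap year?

Jan 1 advances by 2 weekdays after a leap year and by 1 after a common year.
1906: Jan 1 is Monday.
1907: Tuesday
1908: Wednesday (leap)
1909: Friday
1910: Saturday
1911: Sunday
1912: Monday (leap)
1913: Wednesday
1914: Thursday
1915: Friday
1916: Saturday (leap)
1917: Monday
1918: Tuesday
1919: Wednesday
1920: Thursday (leap)
1921: Saturday
1922: Sunday
1923: Monday
1924: Tuesday (leap)
1925: Thursday
1926: Friday
1927: Saturday
1928: Sunday (leap)
1929: Tuesday
1930: Wednesday
1931: Thursday
1932: Friday (leap)
1932 begins on a Friday and is a leap year.

1932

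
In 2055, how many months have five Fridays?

5

A month of length L has five Fridays iff its first Friday is on day ≤ L−28 (so day 1–3 in a 31-day month, 1–2 in a 30-day month, day 1 in a leap February).
Checking each month of 2055: Jan starts Fri (31d) ✓; Feb starts Mon (28d); Mar starts Mon (31d); Apr starts Thu (30d) ✓; May starts Sat (31d); Jun starts Tue (30d); Jul starts Thu (31d) ✓; Aug starts Sun (31d); Sep starts Wed (30d); Oct starts Fri (31d) ✓; Nov starts Mon (30d); Dec starts Wed (31d) ✓.
Five-Friday months: January, April, July, October, December → 5.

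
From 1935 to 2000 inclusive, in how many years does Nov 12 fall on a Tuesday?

Track Nov 12's weekday year by year (advancing +1, or +2 across a Feb 29):
  1935: Tue ✓  1936: Thu (+2)  1937: Fri (+1)  1938: Sat (+1)  1939: Sun (+1)
  1940: Tue (+2) ✓  1941: Wed (+1)  1942: Thu (+1)  1943: Fri (+1)  1944: Sun (+2)
  1945: Mon (+1)  1946: Tue (+1) ✓  1947: Wed (+1)  1948: Fri (+2)  … (38 more years) …
  1987: Thu (+1)  1988: Sat (+2)  1989: Sun (+1)  1990: Mon (+1)  1991: Tue (+1) ✓
  1992: Thu (+2)  1993: Fri (+1)  1994: Sat (+1)  1995: Sun (+1)  1996: Tue (+2) ✓
  1997: Wed (+1)  1998: Thu (+1)  1999: Fri (+1)  2000: Sun (+2)
Tuesday years: 1935, 1940, 1946, 1957, 1963, 1968, 1974, 1985, 1991, 1996 — 10 in total.

10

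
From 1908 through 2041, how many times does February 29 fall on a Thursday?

Leap years in 1908–2041: 34 of them.
Feb 29 weekday advances by 5 (mod 7) from one leap year to the next four years later (or differs when a century non-leap intervenes).
Leap-day weekdays: 1908:Sat 1912:Thu✓ 1916:Tue 1920:Sun 1924:Fri 1928:Wed 1932:Mon 1936:Sat 1940:Thu✓ 1944:Tue 1948:Sun 1952:Fri 1956:Wed …(8 more)… 1992:Sat 1996:Thu✓ 2000:Tue 2004:Sun 2008:Fri 2012:Wed 2016:Mon 2020:Sat 2024:Thu✓ 2028:Tue 2032:Sun 2036:Fri 2040:Wed
Thursday: 1912, 1940, 1968, 1996, 2024 → 5.

5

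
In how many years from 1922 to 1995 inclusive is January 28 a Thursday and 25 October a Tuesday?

Check each year's weekday for January 28 and 25 October:
  1922: Sat/Wed  1923: Sun/Thu  1924: Mon/Sat  1925: Wed/Sun  1926: Thu/Mon  1927: Fri/Tue  1928: Sat/Thu  1929: Mon/Fri  1930: Tue/Sat  1931: Wed/Sun  1932: Thu/Tue ✓  1933: Sat/Wed  1934: Sun/Thu  1935: Mon/Fri  …(46 more)…  1982: Thu/Mon  1983: Fri/Tue  1984: Sat/Thu  1985: Mon/Fri  1986: Tue/Sat  1987: Wed/Sun  1988: Thu/Tue ✓  1989: Sat/Wed  1990: Sun/Thu  1991: Mon/Fri  1992: Tue/Sun  1993: Thu/Mon  1994: Fri/Tue  1995: Sat/Wed
Both conditions hold in: 1932, 1960, 1988 — 3.

3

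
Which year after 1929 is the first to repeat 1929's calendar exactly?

1935

Two years share a calendar iff Jan 1 falls on the same weekday and both are leap or both are common. 1929: Jan 1 is Tuesday, common year.
1930: Jan 1 Wednesday, common
1931: Jan 1 Thursday, common
1932: Jan 1 Friday, leap
1933: Jan 1 Sunday, common
1934: Jan 1 Monday, common
1935: Jan 1 Tuesday, common
1935 matches on both conditions.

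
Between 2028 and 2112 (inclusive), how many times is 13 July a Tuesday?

12

Track 13 July's weekday year by year (advancing +1, or +2 across a Feb 29):
  2028: Thu  2029: Fri (+1)  2030: Sat (+1)  2031: Sun (+1)  2032: Tue (+2) ✓
  2033: Wed (+1)  2034: Thu (+1)  2035: Fri (+1)  2036: Sun (+2)  2037: Mon (+1)
  2038: Tue (+1) ✓  2039: Wed (+1)  2040: Fri (+2)  2041: Sat (+1)  … (57 more years) …
  2099: Mon (+1)  2100: Tue (+1) ✓  2101: Wed (+1)  2102: Thu (+1)  2103: Fri (+1)
  2104: Sun (+2)  2105: Mon (+1)  2106: Tue (+1) ✓  2107: Wed (+1)  2108: Fri (+2)
  2109: Sat (+1)  2110: Sun (+1)  2111: Mon (+1)  2112: Wed (+2)
Tuesday years: 2032, 2038, 2049, 2055, 2060, 2066, 2077, 2083, 2088, 2094, 2100, 2106 — 12 in total.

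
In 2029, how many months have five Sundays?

4

A month of length L has five Sundays iff its first Sunday is on day ≤ L−28 (so day 1–3 in a 31-day month, 1–2 in a 30-day month, day 1 in a leap February).
Checking each month of 2029: Jan starts Mon (31d); Feb starts Thu (28d); Mar starts Thu (31d); Apr starts Sun (30d) ✓; May starts Tue (31d); Jun starts Fri (30d); Jul starts Sun (31d) ✓; Aug starts Wed (31d); Sep starts Sat (30d) ✓; Oct starts Mon (31d); Nov starts Thu (30d); Dec starts Sat (31d) ✓.
Five-Sunday months: April, July, September, December → 4.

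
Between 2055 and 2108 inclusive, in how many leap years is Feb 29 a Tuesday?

Leap years in 2055–2108: 13 of them.
Feb 29 weekday advances by 5 (mod 7) from one leap year to the next four years later (or differs when a century non-leap intervenes).
Leap-day weekdays: 2056:Tue✓ 2060:Sun 2064:Fri 2068:Wed 2072:Mon 2076:Sat 2080:Thu 2084:Tue✓ 2088:Sun 2092:Fri 2096:Wed 2104:Fri 2108:Wed
Tuesday: 2056, 2084 → 2.

2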